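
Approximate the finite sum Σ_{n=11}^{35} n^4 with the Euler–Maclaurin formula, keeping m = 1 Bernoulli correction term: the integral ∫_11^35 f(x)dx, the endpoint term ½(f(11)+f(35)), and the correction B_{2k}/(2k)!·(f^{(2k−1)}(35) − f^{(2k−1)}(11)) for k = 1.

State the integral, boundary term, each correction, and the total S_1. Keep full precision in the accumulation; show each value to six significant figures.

S_1 ≈ 1.12436e+07

The integral term ∫_11^35 x^4 dx = 1.04722e+07.
Boundary: ½(f(11) + f(35)) = ½(14641.0 + 1.50062e+06) = 757633.
So far: 1.12298e+07.
Order-1 term: 1/12 · (171500 − 5324.00) = 13848.0.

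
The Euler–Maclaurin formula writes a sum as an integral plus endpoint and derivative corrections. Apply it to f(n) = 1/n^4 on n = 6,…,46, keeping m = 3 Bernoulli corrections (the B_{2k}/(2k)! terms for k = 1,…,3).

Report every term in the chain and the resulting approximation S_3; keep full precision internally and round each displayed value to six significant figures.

Integral: ∫_6^46 1/x^4 dx = 0.00153979.
½[f(6) + f(46)] = ½[0.000771605 + 2.23341e-07] = 0.000385914.
Running total after boundary: 0.00192570.
Correction k=1: B_{2}/2! · (f^{(1)}(46) − f^{(1)}(6)) = 1/12 · (-1.94210e-08 − (-0.000514403)) = 4.28653e-05.
Running total after k=1: 0.00196856.
Correction k=2: B_{4}/4! · (f^{(3)}(46) − f^{(3)}(6)) = −1/720 · (-2.75345e-10 − (-0.000428669)) = -5.95374e-07.
Running total after k=2: 0.00196797.
Correction k=3: B_{6}/6! · (f^{(5)}(46) − f^{(5)}(6)) = 1/30240 · (-7.28700e-12 − (-0.000666819)) = 2.20509e-08.

S_3 ≈ 0.00196799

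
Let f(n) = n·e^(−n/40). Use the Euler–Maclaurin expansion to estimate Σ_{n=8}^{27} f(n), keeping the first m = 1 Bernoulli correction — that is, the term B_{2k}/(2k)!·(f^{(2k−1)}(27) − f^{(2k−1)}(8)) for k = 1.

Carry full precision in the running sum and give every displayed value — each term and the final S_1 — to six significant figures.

S_1 ≈ 217.532

The integral term ∫_8^27 x·e^(−x/40) dx = 207.424.
Endpoint term: (f(8) + f(27))/2 = (6.54985 + 13.7472)/2 = 10.1485.
So far: 217.572.
Correction k=1: B_{2}/2! · (f^{(1)}(27) − f^{(1)}(8)) = 1/12 · (0.165476 − 0.654985) = -0.0407924.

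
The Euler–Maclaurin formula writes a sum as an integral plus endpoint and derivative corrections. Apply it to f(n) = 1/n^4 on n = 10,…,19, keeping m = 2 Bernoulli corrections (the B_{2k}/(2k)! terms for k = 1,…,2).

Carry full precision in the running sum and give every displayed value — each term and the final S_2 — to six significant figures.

Integral: ∫_10^19 1/x^4 dx = 0.000284735.
Endpoint term: (f(10) + f(19))/2 = (0.000100000 + 7.67336e-06)/2 = 5.38367e-05.
Integral + boundary = 0.000338572.
k=1: B_{2}/(2)! × [f^{(1)}(19) − f^{(1)}(10)] = 1/12 × (-1.61544e-06 − (-4.00000e-05)) = 3.19871e-06.
Partial sum through k=1: 0.000341771.
k=2: B_{4}/(4)! × [f^{(3)}(19) − f^{(3)}(10)] = −1/720 × (-1.34247e-07 − (-1.20000e-05)) = -1.64802e-08.

S_2 ≈ 0.000341754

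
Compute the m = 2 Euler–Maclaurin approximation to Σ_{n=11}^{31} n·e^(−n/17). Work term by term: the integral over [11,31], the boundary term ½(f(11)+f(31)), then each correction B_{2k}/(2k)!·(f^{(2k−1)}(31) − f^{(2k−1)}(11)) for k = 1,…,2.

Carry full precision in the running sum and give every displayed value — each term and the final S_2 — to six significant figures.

∫_11^31 x·e^(−x/17) dx evaluates to 117.479.
Boundary: ½(f(11) + f(31)) = ½(5.75942 + 5.00510) = 5.38226.
Running total after boundary: 122.861.
k=1: B_{2}/(2)! × [f^{(1)}(31) − f^{(1)}(11)] = 1/12 × (-0.132963 − 0.184794) = -0.0264798.
After k=1: 122.834.
k=2: B_{4}/(4)! × [f^{(3)}(31) − f^{(3)}(11)] = −1/720 × (0.000657256 − 0.00426284) = 5.00776e-06.

S_2 ≈ 122.834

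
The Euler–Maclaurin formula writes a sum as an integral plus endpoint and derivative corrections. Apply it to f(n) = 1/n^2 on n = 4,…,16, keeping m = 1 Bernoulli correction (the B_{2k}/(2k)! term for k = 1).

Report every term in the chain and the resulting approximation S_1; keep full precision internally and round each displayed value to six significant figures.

S_1 ≈ 0.223267

Integral: ∫_4^16 1/x^2 dx = 0.187500.
½[f(4) + f(16)] = ½[0.0625000 + 0.00390625] = 0.0332031.
Integral + boundary = 0.220703.
Correction k=1: B_{2}/2! · (f^{(1)}(16) − f^{(1)}(4)) = 1/12 · (-0.000488281 − (-0.0312500)) = 0.00256348.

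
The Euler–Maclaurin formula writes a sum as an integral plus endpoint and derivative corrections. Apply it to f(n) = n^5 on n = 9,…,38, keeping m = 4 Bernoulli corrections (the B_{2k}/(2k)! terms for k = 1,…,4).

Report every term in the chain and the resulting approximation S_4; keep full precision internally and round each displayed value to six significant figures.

Integral: ∫_9^38 x^5 dx = 5.01734e+08.
Endpoint term: (f(9) + f(38))/2 = (59049.0 + 7.92352e+07)/2 = 3.96471e+07.
So far: 5.41381e+08.
k=1: B_{2}/(2)! × [f^{(1)}(38) − f^{(1)}(9)] = 1/12 × (1.04257e+07 − 32805.0) = 866073.
After k=1: 5.42247e+08.
k=2: B_{4}/(4)! × [f^{(3)}(38) − f^{(3)}(9)] = −1/720 × (86640.0 − 4860.00) = -113.583.
After k=2: 5.42247e+08.
k=3: B_{6}/(6)! × [f^{(5)}(38) − f^{(5)}(9)] = 1/30240 × (120.000 − 120.000) = 0.00000.
After k=3: 5.42247e+08.
k=4: B_{8}/(8)! × [f^{(7)}(38) − f^{(7)}(9)] = −1/1209600 × (0.00000 − 0.00000) = 0.00000.

S_4 ≈ 5.42247e+08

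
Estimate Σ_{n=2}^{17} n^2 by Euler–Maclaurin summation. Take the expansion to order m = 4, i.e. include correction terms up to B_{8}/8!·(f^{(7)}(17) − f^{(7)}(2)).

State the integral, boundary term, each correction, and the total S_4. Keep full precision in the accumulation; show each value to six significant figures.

S_4 ≈ 1784.00

Integral: ∫_2^17 x^2 dx = 1635.00.
½[f(2) + f(17)] = ½[4.00000 + 289.000] = 146.500.
So far: 1781.50.
Correction k=1: B_{2}/2! · (f^{(1)}(17) − f^{(1)}(2)) = 1/12 · (34.0000 − 4.00000) = 2.50000.
Partial sum through k=1: 1784.00.
Correction k=2: B_{4}/4! · (f^{(3)}(17) − f^{(3)}(2)) = −1/720 · (0.00000 − 0.00000) = 0.00000.
Partial sum through k=2: 1784.00.
Correction k=3: B_{6}/6! · (f^{(5)}(17) − f^{(5)}(2)) = 1/30240 · (0.00000 − 0.00000) = 0.00000.
Partial sum through k=3: 1784.00.
Correction k=4: B_{8}/8! · (f^{(7)}(17) − f^{(7)}(2)) = −1/1209600 · (0.00000 − 0.00000) = 0.00000.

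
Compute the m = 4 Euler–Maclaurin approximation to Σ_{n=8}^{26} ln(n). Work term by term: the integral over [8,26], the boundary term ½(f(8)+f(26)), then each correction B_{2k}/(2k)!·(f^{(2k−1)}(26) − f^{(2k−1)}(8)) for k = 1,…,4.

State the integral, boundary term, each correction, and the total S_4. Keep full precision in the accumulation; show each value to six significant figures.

Integral: ∫_8^26 ln(x) dx = 50.0750.
½[f(8) + f(26)] = ½[2.07944 + 3.25810] = 2.66877.
Integral + boundary = 52.7437.
Order-1 term: 1/12 · (0.0384615 − 0.125000) = -0.00721154.
After k=1: 52.7365.
Order-2 term: −1/720 · (0.000113792 − 0.00390625) = 5.26730e-06.
After k=2: 52.7365.
Order-3 term: 1/30240 · (2.01997e-06 − 0.000732422) = -2.41535e-08.
After k=3: 52.7365.
Order-4 term: −1/1209600 · (8.96436e-08 − 0.000343323) = 2.83758e-10.

S_4 ≈ 52.7365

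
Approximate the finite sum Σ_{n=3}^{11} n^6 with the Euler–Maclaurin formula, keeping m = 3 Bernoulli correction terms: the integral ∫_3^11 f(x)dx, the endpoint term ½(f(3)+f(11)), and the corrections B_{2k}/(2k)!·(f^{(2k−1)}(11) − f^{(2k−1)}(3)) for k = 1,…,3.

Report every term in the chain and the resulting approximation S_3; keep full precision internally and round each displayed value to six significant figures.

S_3 ≈ 3.74990e+06

Integral: ∫_3^11 x^6 dx = 2.78357e+06.
Endpoint term: (f(3) + f(11))/2 = (729.000 + 1.77156e+06)/2 = 886145.
So far: 3.66971e+06.
Correction k=1: B_{2}/2! · (f^{(1)}(11) − f^{(1)}(3)) = 1/12 · (966306 − 1458.00) = 80404.0.
Running total after k=1: 3.75012e+06.
Correction k=2: B_{4}/4! · (f^{(3)}(11) − f^{(3)}(3)) = −1/720 · (159720 − 3240.00) = -217.333.
Running total after k=2: 3.74990e+06.
Correction k=3: B_{6}/6! · (f^{(5)}(11) − f^{(5)}(3)) = 1/30240 · (7920.00 − 2160.00) = 0.190476.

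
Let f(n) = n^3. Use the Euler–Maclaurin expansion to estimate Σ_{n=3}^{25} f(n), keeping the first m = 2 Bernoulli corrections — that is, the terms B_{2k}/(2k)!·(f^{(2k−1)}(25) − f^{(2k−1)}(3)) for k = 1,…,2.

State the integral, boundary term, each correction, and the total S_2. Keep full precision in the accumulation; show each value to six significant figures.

S_2 ≈ 105616

∫_3^25 x^3 dx evaluates to 97636.0.
Boundary: ½(f(3) + f(25)) = ½(27.0000 + 15625.0) = 7826.00.
So far: 105462.
Order-1 term: 1/12 · (1875.00 − 27.0000) = 154.000.
After k=1: 105616.
Order-2 term: −1/720 · (6.00000 − 6.00000) = 0.00000.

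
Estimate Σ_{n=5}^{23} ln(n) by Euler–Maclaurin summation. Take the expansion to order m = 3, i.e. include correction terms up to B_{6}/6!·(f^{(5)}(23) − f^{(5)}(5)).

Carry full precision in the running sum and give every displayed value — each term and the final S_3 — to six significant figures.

The integral term ∫_5^23 ln(x) dx = 46.0692.
½[f(5) + f(23)] = ½[1.60944 + 3.13549] = 2.37247.
Running total after boundary: 48.4416.
k=1: B_{2}/(2)! × [f^{(1)}(23) − f^{(1)}(5)] = 1/12 × (0.0434783 − 0.200000) = -0.0130435.
Running total after k=1: 48.4286.
k=2: B_{4}/(4)! × [f^{(3)}(23) − f^{(3)}(5)] = −1/720 × (0.000164379 − 0.0160000) = 2.19939e-05.
Running total after k=2: 48.4286.
k=3: B_{6}/(6)! × [f^{(5)}(23) − f^{(5)}(5)] = 1/30240 × (3.72883e-06 − 0.00768000) = -2.53845e-07.

S_3 ≈ 48.4286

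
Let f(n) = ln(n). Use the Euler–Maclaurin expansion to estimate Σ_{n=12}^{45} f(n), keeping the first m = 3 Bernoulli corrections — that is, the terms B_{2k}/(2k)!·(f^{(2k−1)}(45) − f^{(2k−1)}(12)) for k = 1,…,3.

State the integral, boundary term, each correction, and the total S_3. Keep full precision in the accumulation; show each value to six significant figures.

∫_12^45 ln(x) dx evaluates to 108.481.
Boundary: ½(f(12) + f(45)) = ½(2.48491 + 3.80666) = 3.14578.
So far: 111.627.
k=1: B_{2}/(2)! × [f^{(1)}(45) − f^{(1)}(12)] = 1/12 × (0.0222222 − 0.0833333) = -0.00509259.
After k=1: 111.622.
k=2: B_{4}/(4)! × [f^{(3)}(45) − f^{(3)}(12)] = −1/720 × (2.19479e-05 − 0.00115741) = 1.57703e-06.
After k=2: 111.622.
k=3: B_{6}/(6)! × [f^{(5)}(45) − f^{(5)}(12)] = 1/30240 × (1.30061e-07 − 9.64506e-05) = -3.18520e-09.

S_3 ≈ 111.622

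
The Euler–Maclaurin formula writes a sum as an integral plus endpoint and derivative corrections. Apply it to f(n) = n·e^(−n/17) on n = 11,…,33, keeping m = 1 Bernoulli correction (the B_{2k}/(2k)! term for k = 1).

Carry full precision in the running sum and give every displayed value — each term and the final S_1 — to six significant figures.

The integral term ∫_11^33 x·e^(−x/17) dx = 127.221.
½[f(11) + f(33)] = ½[5.75942 + 4.73665] = 5.24804.
So far: 132.469.
Correction k=1: B_{2}/2! · (f^{(1)}(33) − f^{(1)}(11)) = 1/12 · (-0.135092 − 0.184794) = -0.0266572.

S_1 ≈ 132.442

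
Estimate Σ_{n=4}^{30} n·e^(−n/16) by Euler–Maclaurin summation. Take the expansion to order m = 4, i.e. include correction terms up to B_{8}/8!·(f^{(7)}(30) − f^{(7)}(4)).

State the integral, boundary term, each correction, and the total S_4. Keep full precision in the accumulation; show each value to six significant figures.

∫_4^30 x·e^(−x/16) dx evaluates to 136.347.
Boundary: ½(f(4) + f(30)) = ½(3.11520 + 4.60065) = 3.85793.
So far: 140.205.
k=1: B_{2}/(2)! × [f^{(1)}(30) − f^{(1)}(4)] = 1/12 × (-0.134186 − 0.584101) = -0.0598572.
Running total after k=1: 140.145.
k=2: B_{4}/(4)! × [f^{(3)}(30) − f^{(3)}(4)] = −1/720 × (0.000673923 − 0.00836602) = 1.06835e-05.
Running total after k=2: 140.145.
k=3: B_{6}/(6)! × [f^{(5)}(30) − f^{(5)}(4)] = 1/30240 × (7.31253e-06 − 5.64469e-05) = -1.62481e-09.
Running total after k=3: 140.145.
k=4: B_{8}/(8)! × [f^{(7)}(30) − f^{(7)}(4)] = −1/1209600 × (4.68459e-08 − 3.13336e-07) = 2.20313e-13.

S_4 ≈ 140.145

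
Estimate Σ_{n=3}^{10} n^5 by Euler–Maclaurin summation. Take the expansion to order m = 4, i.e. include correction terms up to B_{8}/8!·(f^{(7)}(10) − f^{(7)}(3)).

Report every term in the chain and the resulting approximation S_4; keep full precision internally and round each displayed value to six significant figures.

∫_3^10 x^5 dx evaluates to 166545.
½[f(3) + f(10)] = ½[243.000 + 100000] = 50121.5.
Integral + boundary = 216667.
Order-1 term: 1/12 · (50000.0 − 405.000) = 4132.92.
Running total after k=1: 220800.
Order-2 term: −1/720 · (6000.00 − 540.000) = -7.58333.
Running total after k=2: 220792.
Order-3 term: 1/30240 · (120.000 − 120.000) = 0.00000.
Running total after k=3: 220792.
Order-4 term: −1/1209600 · (0.00000 − 0.00000) = 0.00000.

S_4 ≈ 220792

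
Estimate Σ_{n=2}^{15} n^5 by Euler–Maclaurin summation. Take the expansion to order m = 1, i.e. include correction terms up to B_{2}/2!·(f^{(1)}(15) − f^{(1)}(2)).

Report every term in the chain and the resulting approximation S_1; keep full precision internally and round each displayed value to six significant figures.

The integral term ∫_2^15 x^5 dx = 1.89843e+06.
Boundary: ½(f(2) + f(15)) = ½(32.0000 + 759375) = 379704.
Integral + boundary = 2.27813e+06.
Correction k=1: B_{2}/2! · (f^{(1)}(15) − f^{(1)}(2)) = 1/12 · (253125 − 80.0000) = 21087.1.

S_1 ≈ 2.29922e+06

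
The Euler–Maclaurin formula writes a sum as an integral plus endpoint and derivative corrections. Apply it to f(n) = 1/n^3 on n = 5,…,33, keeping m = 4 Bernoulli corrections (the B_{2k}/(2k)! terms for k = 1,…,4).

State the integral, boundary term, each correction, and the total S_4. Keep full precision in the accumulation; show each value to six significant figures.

S_4 ≈ 0.0239494

Integral: ∫_5^33 1/x^3 dx = 0.0195409.
Endpoint term: (f(5) + f(33))/2 = (0.00800000 + 2.78265e-05)/2 = 0.00401391.
So far: 0.0235548.
Correction k=1: B_{2}/2! · (f^{(1)}(33) − f^{(1)}(5)) = 1/12 · (-2.52968e-06 − (-0.00480000)) = 0.000399789.
Partial sum through k=1: 0.0239546.
Correction k=2: B_{4}/4! · (f^{(3)}(33) − f^{(3)}(5)) = −1/720 · (-4.64588e-08 − (-0.00384000)) = -5.33327e-06.
Partial sum through k=2: 0.0239492.
Correction k=3: B_{6}/6! · (f^{(5)}(33) − f^{(5)}(5)) = 1/30240 · (-1.79180e-09 − (-0.00645120)) = 2.13333e-07.
Partial sum through k=3: 0.0239494.
Correction k=4: B_{8}/8! · (f^{(7)}(33) − f^{(7)}(5)) = −1/1209600 · (-1.18466e-10 − (-0.0185795)) = -1.53600e-08.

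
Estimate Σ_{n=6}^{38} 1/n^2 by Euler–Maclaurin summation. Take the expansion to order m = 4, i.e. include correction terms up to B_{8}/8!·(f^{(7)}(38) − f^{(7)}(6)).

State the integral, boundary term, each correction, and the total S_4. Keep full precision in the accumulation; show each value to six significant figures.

S_4 ≈ 0.155350

∫_6^38 1/x^2 dx evaluates to 0.140351.
Endpoint term: (f(6) + f(38))/2 = (0.0277778 + 0.000692521)/2 = 0.0142351.
Running total after boundary: 0.154586.
Correction k=1: B_{2}/2! · (f^{(1)}(38) − f^{(1)}(6)) = 1/12 · (-3.64485e-05 − (-0.00925926)) = 0.000768568.
Running total after k=1: 0.155355.
Correction k=2: B_{4}/4! · (f^{(3)}(38) − f^{(3)}(6)) = −1/720 · (-3.02896e-07 − (-0.00308642)) = -4.28627e-06.
Running total after k=2: 0.155350.
Correction k=3: B_{6}/6! · (f^{(5)}(38) − f^{(5)}(6)) = 1/30240 · (-6.29285e-09 − (-0.00257202)) = 8.50532e-08.
Running total after k=3: 0.155350.
Correction k=4: B_{8}/8! · (f^{(7)}(38) − f^{(7)}(6)) = −1/1209600 · (-2.44044e-10 − (-0.00400091)) = -3.30763e-09.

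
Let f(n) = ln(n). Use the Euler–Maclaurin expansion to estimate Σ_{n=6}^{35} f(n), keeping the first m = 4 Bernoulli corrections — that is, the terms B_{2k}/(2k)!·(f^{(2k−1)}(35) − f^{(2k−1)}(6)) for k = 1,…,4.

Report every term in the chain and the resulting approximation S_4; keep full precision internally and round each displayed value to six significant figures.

S_4 ≈ 87.3487

∫_6^35 ln(x) dx evaluates to 84.6866.
Endpoint term: (f(6) + f(35))/2 = (1.79176 + 3.55535)/2 = 2.67355.
Integral + boundary = 87.3602.
k=1: B_{2}/(2)! × [f^{(1)}(35) − f^{(1)}(6)] = 1/12 × (0.0285714 − 0.166667) = -0.0115079.
After k=1: 87.3487.
k=2: B_{4}/(4)! × [f^{(3)}(35) − f^{(3)}(6)] = −1/720 × (4.66472e-05 − 0.00925926) = 1.27953e-05.
After k=2: 87.3487.
k=3: B_{6}/(6)! × [f^{(5)}(35) − f^{(5)}(6)] = 1/30240 × (4.56952e-07 − 0.00308642) = -1.02049e-07.
After k=3: 87.3487.
k=4: B_{8}/(8)! × [f^{(7)}(35) − f^{(7)}(6)] = −1/1209600 × (1.11907e-08 − 0.00257202) = 2.12633e-09.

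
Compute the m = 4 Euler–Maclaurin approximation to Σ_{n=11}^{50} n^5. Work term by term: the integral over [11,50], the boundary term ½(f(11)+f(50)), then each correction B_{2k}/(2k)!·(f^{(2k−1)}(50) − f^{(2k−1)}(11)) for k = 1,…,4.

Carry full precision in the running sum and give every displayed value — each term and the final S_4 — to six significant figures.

S_4 ≈ 2.76280e+09

Integral: ∫_11^50 x^5 dx = 2.60387e+09.
½[f(11) + f(50)] = ½[161051 + 3.12500e+08] = 1.56331e+08.
So far: 2.76020e+09.
Order-1 term: 1/12 · (3.12500e+07 − 73205.0) = 2.59807e+06.
Partial sum through k=1: 2.76280e+09.
Order-2 term: −1/720 · (150000 − 7260.00) = -198.250.
Partial sum through k=2: 2.76280e+09.
Order-3 term: 1/30240 · (120.000 − 120.000) = 0.00000.
Partial sum through k=3: 2.76280e+09.
Order-4 term: −1/1209600 · (0.00000 − 0.00000) = 0.00000.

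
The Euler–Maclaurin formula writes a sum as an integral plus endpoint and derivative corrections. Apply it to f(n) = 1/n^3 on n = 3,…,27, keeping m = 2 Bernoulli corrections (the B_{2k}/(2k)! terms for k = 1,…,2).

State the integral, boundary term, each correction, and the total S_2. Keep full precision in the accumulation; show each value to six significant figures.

∫_3^27 1/x^3 dx evaluates to 0.0548697.
Boundary: ½(f(3) + f(27)) = ½(0.0370370 + 5.08053e-05) = 0.0185439.
Integral + boundary = 0.0734136.
Correction k=1: B_{2}/2! · (f^{(1)}(27) − f^{(1)}(3)) = 1/12 · (-5.64503e-06 − (-0.0370370)) = 0.00308595.
After k=1: 0.0764996.
Correction k=2: B_{4}/4! · (f^{(3)}(27) − f^{(3)}(3)) = −1/720 · (-1.54870e-07 − (-0.0823045)) = -0.000114312.

S_2 ≈ 0.0763852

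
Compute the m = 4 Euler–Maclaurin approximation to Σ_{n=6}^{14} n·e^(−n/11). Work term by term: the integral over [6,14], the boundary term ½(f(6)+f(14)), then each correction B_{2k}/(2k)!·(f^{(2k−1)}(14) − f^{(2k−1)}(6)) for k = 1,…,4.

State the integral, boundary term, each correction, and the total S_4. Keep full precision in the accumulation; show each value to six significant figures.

S_4 ≈ 35.0337

Integral: ∫_6^14 x·e^(−x/11) dx = 31.3628.
Endpoint term: (f(6) + f(14))/2 = (3.47747 + 3.92093)/2 = 3.69920.
Integral + boundary = 35.0620.
Correction k=1: B_{2}/2! · (f^{(1)}(14) − f^{(1)}(6)) = 1/12 · (-0.0763818 − 0.263445) = -0.0283189.
After k=1: 35.0337.
Correction k=2: B_{4}/4! · (f^{(3)}(14) − f^{(3)}(6)) = −1/720 · (0.00399795 − 0.0117570) = 1.07765e-05.
After k=2: 35.0337.
Correction k=3: B_{6}/6! · (f^{(5)}(14) − f^{(5)}(6)) = 1/30240 · (7.12988e-05 − 0.000176338) = -3.47350e-09.
After k=3: 35.0337.
Correction k=4: B_{8}/8! · (f^{(7)}(14) − f^{(7)}(6)) = −1/1209600 · (9.05427e-07 − 2.11165e-06) = 9.97207e-13.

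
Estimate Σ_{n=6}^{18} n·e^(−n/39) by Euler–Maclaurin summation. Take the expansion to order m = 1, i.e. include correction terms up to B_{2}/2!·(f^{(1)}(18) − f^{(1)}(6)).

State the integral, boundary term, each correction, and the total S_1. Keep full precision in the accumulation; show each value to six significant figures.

S_1 ≈ 111.771

The integral term ∫_6^18 x·e^(−x/39) dx = 103.558.
½[f(6) + f(18)] = ½[5.14442 + 11.3456] = 8.24503.
Integral + boundary = 111.803.
Correction k=1: B_{2}/2! · (f^{(1)}(18) − f^{(1)}(6)) = 1/12 · (0.339399 − 0.725496) = -0.0321747.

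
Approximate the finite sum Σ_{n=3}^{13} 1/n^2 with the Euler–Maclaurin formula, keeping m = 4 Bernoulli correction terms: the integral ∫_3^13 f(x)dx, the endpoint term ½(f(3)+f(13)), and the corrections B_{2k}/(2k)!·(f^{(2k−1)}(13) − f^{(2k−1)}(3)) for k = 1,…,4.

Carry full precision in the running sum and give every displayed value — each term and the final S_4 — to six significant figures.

∫_3^13 1/x^2 dx evaluates to 0.256410.
Boundary: ½(f(3) + f(13)) = ½(0.111111 + 0.00591716) = 0.0585141.
So far: 0.314924.
k=1: B_{2}/(2)! × [f^{(1)}(13) − f^{(1)}(3)] = 1/12 × (-0.000910332 − (-0.0740741)) = 0.00609698.
Running total after k=1: 0.321021.
k=2: B_{4}/(4)! × [f^{(3)}(13) − f^{(3)}(3)] = −1/720 × (-6.46390e-05 − (-0.0987654)) = -0.000137084.
Running total after k=2: 0.320884.
k=3: B_{6}/(6)! × [f^{(5)}(13) − f^{(5)}(3)] = 1/30240 × (-1.14744e-05 − (-0.329218)) = 1.08865e-05.
Running total after k=3: 0.320895.
k=4: B_{8}/(8)! × [f^{(7)}(13) − f^{(7)}(3)] = −1/1209600 × (-3.80216e-06 − (-2.04847)) = -1.69351e-06.

S_4 ≈ 0.320893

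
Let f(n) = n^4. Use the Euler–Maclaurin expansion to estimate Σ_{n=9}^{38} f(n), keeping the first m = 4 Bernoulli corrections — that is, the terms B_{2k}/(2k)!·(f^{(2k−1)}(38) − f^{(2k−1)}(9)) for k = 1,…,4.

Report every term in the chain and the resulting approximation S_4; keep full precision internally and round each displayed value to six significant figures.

S_4 ≈ 1.68991e+07

The integral term ∫_9^38 x^4 dx = 1.58352e+07.
Boundary: ½(f(9) + f(38)) = ½(6561.00 + 2.08514e+06) = 1.04585e+06.
Running total after boundary: 1.68811e+07.
k=1: B_{2}/(2)! × [f^{(1)}(38) − f^{(1)}(9)] = 1/12 × (219488 − 2916.00) = 18047.7.
Partial sum through k=1: 1.68991e+07.
k=2: B_{4}/(4)! × [f^{(3)}(38) − f^{(3)}(9)] = −1/720 × (912.000 − 216.000) = -0.966667.
Partial sum through k=2: 1.68991e+07.
k=3: B_{6}/(6)! × [f^{(5)}(38) − f^{(5)}(9)] = 1/30240 × (0.00000 − 0.00000) = 0.00000.
Partial sum through k=3: 1.68991e+07.
k=4: B_{8}/(8)! × [f^{(7)}(38) − f^{(7)}(9)] = −1/1209600 × (0.00000 − 0.00000) = 0.00000.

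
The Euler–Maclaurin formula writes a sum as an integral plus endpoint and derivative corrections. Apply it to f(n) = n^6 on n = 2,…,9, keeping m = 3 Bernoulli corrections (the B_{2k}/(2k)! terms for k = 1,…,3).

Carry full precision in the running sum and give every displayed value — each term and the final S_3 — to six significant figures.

S_3 ≈ 978404

∫_2^9 x^6 dx evaluates to 683263.
Endpoint term: (f(2) + f(9))/2 = (64.0000 + 531441)/2 = 265752.
So far: 949016.
k=1: B_{2}/(2)! × [f^{(1)}(9) − f^{(1)}(2)] = 1/12 × (354294 − 192.000) = 29508.5.
Partial sum through k=1: 978524.
k=2: B_{4}/(4)! × [f^{(3)}(9) − f^{(3)}(2)] = −1/720 × (87480.0 − 960.000) = -120.167.
Partial sum through k=2: 978404.
k=3: B_{6}/(6)! × [f^{(5)}(9) − f^{(5)}(2)] = 1/30240 × (6480.00 − 1440.00) = 0.166667.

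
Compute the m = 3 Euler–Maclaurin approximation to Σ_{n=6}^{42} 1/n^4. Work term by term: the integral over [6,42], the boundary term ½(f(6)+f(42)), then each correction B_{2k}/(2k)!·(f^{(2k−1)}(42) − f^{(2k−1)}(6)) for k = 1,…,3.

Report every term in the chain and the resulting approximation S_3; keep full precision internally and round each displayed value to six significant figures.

∫_6^42 1/x^4 dx evaluates to 0.00153871.
Boundary: ½(f(6) + f(42)) = ½(0.000771605 + 3.21368e-07) = 0.000385963.
Integral + boundary = 0.00192467.
Order-1 term: 1/12 · (-3.06065e-08 − (-0.000514403)) = 4.28644e-05.
After k=1: 0.00196754.
Order-2 term: −1/720 · (-5.20519e-10 − (-0.000428669)) = -5.95373e-07.
After k=2: 0.00196694.
Order-3 term: 1/30240 · (-1.65244e-11 − (-0.000666819)) = 2.20509e-08.

S_3 ≈ 0.00196696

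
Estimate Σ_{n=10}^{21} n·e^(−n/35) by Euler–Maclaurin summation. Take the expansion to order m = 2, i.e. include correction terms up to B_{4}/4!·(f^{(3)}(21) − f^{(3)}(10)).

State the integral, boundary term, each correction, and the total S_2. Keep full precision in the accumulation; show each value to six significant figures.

Integral: ∫_10^21 x·e^(−x/35) dx = 107.906.
½[f(10) + f(21)] = ½[7.51477 + 11.5250] = 9.51991.
Integral + boundary = 117.426.
k=1: B_{2}/(2)! × [f^{(1)}(21) − f^{(1)}(10)] = 1/12 × (0.219525 − 0.536769) = -0.0264371.
Running total after k=1: 117.399.
k=2: B_{4}/(4)! × [f^{(3)}(21) − f^{(3)}(10)] = −1/720 × (0.00107522 − 0.00166508) = 8.19247e-07.

S_2 ≈ 117.399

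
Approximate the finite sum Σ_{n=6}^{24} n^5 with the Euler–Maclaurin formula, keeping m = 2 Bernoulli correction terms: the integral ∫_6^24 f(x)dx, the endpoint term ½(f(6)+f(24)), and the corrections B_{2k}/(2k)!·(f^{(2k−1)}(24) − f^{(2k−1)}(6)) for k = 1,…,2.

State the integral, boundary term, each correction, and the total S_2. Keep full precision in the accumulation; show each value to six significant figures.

Integral: ∫_6^24 x^5 dx = 3.18427e+07.
Endpoint term: (f(6) + f(24))/2 = (7776.00 + 7.96262e+06)/2 = 3.98520e+06.
Integral + boundary = 3.58279e+07.
Order-1 term: 1/12 · (1.65888e+06 − 6480.00) = 137700.
After k=1: 3.59656e+07.
Order-2 term: −1/720 · (34560.0 − 2160.00) = -45.0000.

S_2 ≈ 3.59656e+07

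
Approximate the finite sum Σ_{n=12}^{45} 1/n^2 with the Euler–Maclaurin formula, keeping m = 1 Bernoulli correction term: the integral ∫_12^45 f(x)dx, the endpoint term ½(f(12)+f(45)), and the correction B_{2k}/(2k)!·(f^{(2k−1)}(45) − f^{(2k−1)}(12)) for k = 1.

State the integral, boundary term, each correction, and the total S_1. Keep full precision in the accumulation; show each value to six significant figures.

S_1 ≈ 0.0649249

Integral: ∫_12^45 1/x^2 dx = 0.0611111.
Boundary: ½(f(12) + f(45)) = ½(0.00694444 + 0.000493827) = 0.00371914.
Running total after boundary: 0.0648302.
Correction k=1: B_{2}/2! · (f^{(1)}(45) − f^{(1)}(12)) = 1/12 · (-2.19479e-05 − (-0.00115741)) = 9.46216e-05.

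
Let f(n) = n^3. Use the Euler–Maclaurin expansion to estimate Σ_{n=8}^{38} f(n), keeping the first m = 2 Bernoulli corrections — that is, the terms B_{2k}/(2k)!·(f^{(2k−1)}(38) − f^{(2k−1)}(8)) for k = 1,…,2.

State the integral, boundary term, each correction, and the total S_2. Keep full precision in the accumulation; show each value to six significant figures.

S_2 ≈ 548297

∫_8^38 x^3 dx evaluates to 520260.
Endpoint term: (f(8) + f(38))/2 = (512.000 + 54872.0)/2 = 27692.0.
Integral + boundary = 547952.
k=1: B_{2}/(2)! × [f^{(1)}(38) − f^{(1)}(8)] = 1/12 × (4332.00 − 192.000) = 345.000.
Partial sum through k=1: 548297.
k=2: B_{4}/(4)! × [f^{(3)}(38) − f^{(3)}(8)] = −1/720 × (6.00000 − 6.00000) = 0.00000.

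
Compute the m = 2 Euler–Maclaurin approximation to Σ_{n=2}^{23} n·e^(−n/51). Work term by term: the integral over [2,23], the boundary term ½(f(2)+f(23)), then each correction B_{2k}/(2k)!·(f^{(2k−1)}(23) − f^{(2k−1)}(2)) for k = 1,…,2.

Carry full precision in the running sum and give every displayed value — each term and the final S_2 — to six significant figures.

S_2 ≈ 203.240

Integral: ∫_2^23 x·e^(−x/51) dx = 195.001.
Boundary: ½(f(2) + f(23)) = ½(1.92309 + 14.6511) = 8.28708.
Integral + boundary = 203.288.
Correction k=1: B_{2}/2! · (f^{(1)}(23) − f^{(1)}(2)) = 1/12 · (0.349727 − 0.923836) = -0.0478424.
After k=1: 203.240.
Correction k=2: B_{4}/4! · (f^{(3)}(23) − f^{(3)}(2)) = −1/720 · (0.000624273 − 0.00109455) = 6.53161e-07.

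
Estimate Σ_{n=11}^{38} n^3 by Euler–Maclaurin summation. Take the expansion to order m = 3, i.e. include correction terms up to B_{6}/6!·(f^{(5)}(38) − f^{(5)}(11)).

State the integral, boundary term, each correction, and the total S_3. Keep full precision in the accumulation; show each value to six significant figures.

The integral term ∫_11^38 x^3 dx = 517624.
Endpoint term: (f(11) + f(38))/2 = (1331.00 + 54872.0)/2 = 28101.5.
Running total after boundary: 545725.
Correction k=1: B_{2}/2! · (f^{(1)}(38) − f^{(1)}(11)) = 1/12 · (4332.00 − 363.000) = 330.750.
Running total after k=1: 546056.
Correction k=2: B_{4}/4! · (f^{(3)}(38) − f^{(3)}(11)) = −1/720 · (6.00000 − 6.00000) = 0.00000.
Running total after k=2: 546056.
Correction k=3: B_{6}/6! · (f^{(5)}(38) − f^{(5)}(11)) = 1/30240 · (0.00000 − 0.00000) = 0.00000.

S_3 ≈ 546056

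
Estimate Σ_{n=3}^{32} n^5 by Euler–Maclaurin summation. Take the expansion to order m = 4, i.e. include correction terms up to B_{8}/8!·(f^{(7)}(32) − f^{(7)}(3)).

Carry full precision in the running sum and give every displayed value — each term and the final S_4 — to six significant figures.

The integral term ∫_3^32 x^5 dx = 1.78957e+08.
½[f(3) + f(32)] = ½[243.000 + 3.35544e+07] = 1.67773e+07.
So far: 1.95734e+08.
Correction k=1: B_{2}/2! · (f^{(1)}(32) − f^{(1)}(3)) = 1/12 · (5.24288e+06 − 405.000) = 436873.
Running total after k=1: 1.96171e+08.
Correction k=2: B_{4}/4! · (f^{(3)}(32) − f^{(3)}(3)) = −1/720 · (61440.0 − 540.000) = -84.5833.
Running total after k=2: 1.96171e+08.
Correction k=3: B_{6}/6! · (f^{(5)}(32) − f^{(5)}(3)) = 1/30240 · (120.000 − 120.000) = 0.00000.
Running total after k=3: 1.96171e+08.
Correction k=4: B_{8}/8! · (f^{(7)}(32) − f^{(7)}(3)) = −1/1209600 · (0.00000 − 0.00000) = 0.00000.

S_4 ≈ 1.96171e+08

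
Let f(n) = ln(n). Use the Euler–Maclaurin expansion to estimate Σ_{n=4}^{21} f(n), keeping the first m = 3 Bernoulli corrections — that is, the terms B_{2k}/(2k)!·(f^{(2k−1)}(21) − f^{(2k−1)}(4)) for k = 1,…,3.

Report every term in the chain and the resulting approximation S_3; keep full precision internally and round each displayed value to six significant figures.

∫_4^21 ln(x) dx evaluates to 41.3898.
½[f(4) + f(21)] = ½[1.38629 + 3.04452] = 2.21541.
Running total after boundary: 43.6052.
Correction k=1: B_{2}/2! · (f^{(1)}(21) − f^{(1)}(4)) = 1/12 · (0.0476190 − 0.250000) = -0.0168651.
After k=1: 43.5883.
Correction k=2: B_{4}/4! · (f^{(3)}(21) − f^{(3)}(4)) = −1/720 · (0.000215959 − 0.0312500) = 4.31028e-05.
After k=2: 43.5884.
Correction k=3: B_{6}/6! · (f^{(5)}(21) − f^{(5)}(4)) = 1/30240 · (5.87645e-06 − 0.0234375) = -7.74855e-07.

S_3 ≈ 43.5884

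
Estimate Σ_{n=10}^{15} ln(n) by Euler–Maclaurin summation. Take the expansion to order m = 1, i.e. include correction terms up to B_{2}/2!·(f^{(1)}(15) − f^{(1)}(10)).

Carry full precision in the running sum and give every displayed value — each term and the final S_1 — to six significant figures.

S_1 ≈ 15.0974

The integral term ∫_10^15 ln(x) dx = 12.5949.
Endpoint term: (f(10) + f(15))/2 = (2.30259 + 2.70805)/2 = 2.50532.
Running total after boundary: 15.1002.
Correction k=1: B_{2}/2! · (f^{(1)}(15) − f^{(1)}(10)) = 1/12 · (0.0666667 − 0.100000) = -0.00277778.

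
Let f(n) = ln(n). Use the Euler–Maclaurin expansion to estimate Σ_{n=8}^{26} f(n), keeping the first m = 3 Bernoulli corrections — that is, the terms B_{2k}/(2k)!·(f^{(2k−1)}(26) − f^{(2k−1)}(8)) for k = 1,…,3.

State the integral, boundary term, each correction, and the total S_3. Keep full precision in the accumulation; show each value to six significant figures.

S_3 ≈ 52.7365

Integral: ∫_8^26 ln(x) dx = 50.0750.
½[f(8) + f(26)] = ½[2.07944 + 3.25810] = 2.66877.
Running total after boundary: 52.7437.
Order-1 term: 1/12 · (0.0384615 − 0.125000) = -0.00721154.
Partial sum through k=1: 52.7365.
Order-2 term: −1/720 · (0.000113792 − 0.00390625) = 5.26730e-06.
Partial sum through k=2: 52.7365.
Order-3 term: 1/30240 · (2.01997e-06 − 0.000732422) = -2.41535e-08.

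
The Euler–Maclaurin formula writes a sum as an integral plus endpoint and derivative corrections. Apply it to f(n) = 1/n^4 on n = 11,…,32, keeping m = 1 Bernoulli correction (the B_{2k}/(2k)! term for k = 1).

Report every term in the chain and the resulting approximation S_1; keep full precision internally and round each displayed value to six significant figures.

Integral: ∫_11^32 1/x^4 dx = 0.000240266.
½[f(11) + f(32)] = ½[6.83013e-05 + 9.53674e-07] = 3.46275e-05.
Integral + boundary = 0.000274893.
Correction k=1: B_{2}/2! · (f^{(1)}(32) − f^{(1)}(11)) = 1/12 · (-1.19209e-07 − (-2.48369e-05)) = 2.05980e-06.

S_1 ≈ 0.000276953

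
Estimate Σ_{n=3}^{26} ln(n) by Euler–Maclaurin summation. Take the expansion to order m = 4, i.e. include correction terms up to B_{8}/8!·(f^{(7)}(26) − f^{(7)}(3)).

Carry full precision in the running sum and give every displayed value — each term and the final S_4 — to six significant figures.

The integral term ∫_3^26 ln(x) dx = 58.4147.
Boundary: ½(f(3) + f(26)) = ½(1.09861 + 3.25810) = 2.17835.
Integral + boundary = 60.5930.
Order-1 term: 1/12 · (0.0384615 − 0.333333) = -0.0245726.
Partial sum through k=1: 60.5685.
Order-2 term: −1/720 · (0.000113792 − 0.0740741) = 0.000102723.
Partial sum through k=2: 60.5686.
Order-3 term: 1/30240 · (2.01997e-06 − 0.0987654) = -3.26599e-06.
Partial sum through k=3: 60.5686.
Order-4 term: −1/1209600 · (8.96436e-08 − 0.329218) = 2.72171e-07.

S_4 ≈ 60.5686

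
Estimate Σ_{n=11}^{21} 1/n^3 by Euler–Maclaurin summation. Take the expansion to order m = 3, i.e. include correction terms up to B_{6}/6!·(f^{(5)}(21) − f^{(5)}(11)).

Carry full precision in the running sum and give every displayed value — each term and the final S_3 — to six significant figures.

∫_11^21 1/x^3 dx evaluates to 0.00299844.
Boundary: ½(f(11) + f(21)) = ½(0.000751315 + 0.000107980) = 0.000429647.
Integral + boundary = 0.00342809.
Correction k=1: B_{2}/2! · (f^{(1)}(21) − f^{(1)}(11)) = 1/12 · (-1.54257e-05 − (-0.000204904)) = 1.57899e-05.
Partial sum through k=1: 0.00344388.
Correction k=2: B_{4}/4! · (f^{(3)}(21) − f^{(3)}(11)) = −1/720 · (-6.99577e-07 − (-3.38684e-05)) = -4.60679e-08.
Partial sum through k=2: 0.00344384.
Correction k=3: B_{6}/6! · (f^{(5)}(21) − f^{(5)}(11)) = 1/30240 · (-6.66264e-08 − (-1.17560e-05)) = 3.86553e-10.

S_3 ≈ 0.00344384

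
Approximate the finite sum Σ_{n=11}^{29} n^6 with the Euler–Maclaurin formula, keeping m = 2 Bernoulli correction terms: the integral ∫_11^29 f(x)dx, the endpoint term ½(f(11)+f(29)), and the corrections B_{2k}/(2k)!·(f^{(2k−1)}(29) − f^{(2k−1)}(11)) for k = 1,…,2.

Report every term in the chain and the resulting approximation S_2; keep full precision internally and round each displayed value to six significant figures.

S_2 ≈ 2.76995e+09

The integral term ∫_11^29 x^6 dx = 2.46148e+09.
Endpoint term: (f(11) + f(29))/2 = (1.77156e+06 + 5.94823e+08)/2 = 2.98297e+08.
Running total after boundary: 2.75978e+09.
Order-1 term: 1/12 · (1.23067e+08 − 966306) = 1.01750e+07.
After k=1: 2.76996e+09.
Order-2 term: −1/720 · (2.92668e+06 − 159720) = -3843.00.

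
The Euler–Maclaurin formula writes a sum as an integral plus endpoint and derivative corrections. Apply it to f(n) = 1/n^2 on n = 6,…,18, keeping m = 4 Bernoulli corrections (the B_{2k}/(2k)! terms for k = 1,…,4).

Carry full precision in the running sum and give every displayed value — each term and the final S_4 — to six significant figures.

S_4 ≈ 0.127282

Integral: ∫_6^18 1/x^2 dx = 0.111111.
Boundary: ½(f(6) + f(18)) = ½(0.0277778 + 0.00308642) = 0.0154321.
So far: 0.126543.
Order-1 term: 1/12 · (-0.000342936 − (-0.00925926)) = 0.000743027.
Running total after k=1: 0.127286.
Order-2 term: −1/720 · (-1.27013e-05 − (-0.00308642)) = -4.26905e-06.
Running total after k=2: 0.127282.
Order-3 term: 1/30240 · (-1.17605e-06 − (-0.00257202)) = 8.50146e-08.
Running total after k=3: 0.127282.
Order-4 term: −1/1209600 · (-2.03268e-07 − (-0.00400091)) = -3.30747e-09.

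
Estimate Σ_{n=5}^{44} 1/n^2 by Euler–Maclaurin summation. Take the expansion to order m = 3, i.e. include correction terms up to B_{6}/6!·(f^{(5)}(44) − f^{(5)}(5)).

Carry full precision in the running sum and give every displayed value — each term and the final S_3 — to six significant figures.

The integral term ∫_5^44 1/x^2 dx = 0.177273.
½[f(5) + f(44)] = ½[0.0400000 + 0.000516529] = 0.0202583.
Running total after boundary: 0.197531.
k=1: B_{2}/(2)! × [f^{(1)}(44) − f^{(1)}(5)] = 1/12 × (-2.34786e-05 − (-0.0160000)) = 0.00133138.
After k=1: 0.198862.
k=2: B_{4}/(4)! × [f^{(3)}(44) − f^{(3)}(5)] = −1/720 × (-1.45528e-07 − (-0.00768000)) = -1.06665e-05.
After k=2: 0.198852.
k=3: B_{6}/(6)! × [f^{(5)}(44) − f^{(5)}(5)] = 1/30240 × (-2.25509e-09 − (-0.00921600)) = 3.04762e-07.

S_3 ≈ 0.198852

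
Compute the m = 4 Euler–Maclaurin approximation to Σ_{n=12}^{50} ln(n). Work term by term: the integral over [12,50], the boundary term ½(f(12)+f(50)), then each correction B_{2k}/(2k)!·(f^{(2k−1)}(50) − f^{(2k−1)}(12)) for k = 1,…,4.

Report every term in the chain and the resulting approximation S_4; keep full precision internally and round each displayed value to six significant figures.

The integral term ∫_12^50 ln(x) dx = 127.782.
Endpoint term: (f(12) + f(50))/2 = (2.48491 + 3.91202)/2 = 3.19846.
So far: 130.981.
k=1: B_{2}/(2)! × [f^{(1)}(50) − f^{(1)}(12)] = 1/12 × (0.0200000 − 0.0833333) = -0.00527778.
Partial sum through k=1: 130.975.
k=2: B_{4}/(4)! × [f^{(3)}(50) − f^{(3)}(12)] = −1/720 × (1.60000e-05 − 0.00115741) = 1.58529e-06.
Partial sum through k=2: 130.975.
k=3: B_{6}/(6)! × [f^{(5)}(50) − f^{(5)}(12)] = 1/30240 × (7.68000e-08 − 9.64506e-05) = -3.18696e-09.
Partial sum through k=3: 130.975.
k=4: B_{8}/(8)! × [f^{(7)}(50) − f^{(7)}(12)] = −1/1209600 × (9.21600e-10 − 2.00939e-05) = 1.66112e-11.

S_4 ≈ 130.975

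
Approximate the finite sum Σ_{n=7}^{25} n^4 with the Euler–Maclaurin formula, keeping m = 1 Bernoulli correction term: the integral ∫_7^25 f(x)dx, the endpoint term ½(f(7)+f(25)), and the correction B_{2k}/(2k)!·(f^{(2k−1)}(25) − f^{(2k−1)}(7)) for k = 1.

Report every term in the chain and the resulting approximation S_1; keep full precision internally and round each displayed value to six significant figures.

Integral: ∫_7^25 x^4 dx = 1.94976e+06.
Endpoint term: (f(7) + f(25))/2 = (2401.00 + 390625)/2 = 196513.
Running total after boundary: 2.14628e+06.
Correction k=1: B_{2}/2! · (f^{(1)}(25) − f^{(1)}(7)) = 1/12 · (62500.0 − 1372.00) = 5094.00.

S_1 ≈ 2.15137e+06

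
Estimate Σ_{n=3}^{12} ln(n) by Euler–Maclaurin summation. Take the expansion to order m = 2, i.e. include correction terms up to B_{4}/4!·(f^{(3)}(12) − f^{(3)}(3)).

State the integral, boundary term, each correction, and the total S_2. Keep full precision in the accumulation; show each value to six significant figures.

The integral term ∫_3^12 ln(x) dx = 17.5230.
½[f(3) + f(12)] = ½[1.09861 + 2.48491] = 1.79176.
So far: 19.3148.
k=1: B_{2}/(2)! × [f^{(1)}(12) − f^{(1)}(3)] = 1/12 × (0.0833333 − 0.333333) = -0.0208333.
After k=1: 19.2940.
k=2: B_{4}/(4)! × [f^{(3)}(12) − f^{(3)}(3)] = −1/720 × (0.00115741 − 0.0740741) = 0.000101273.

S_2 ≈ 19.2941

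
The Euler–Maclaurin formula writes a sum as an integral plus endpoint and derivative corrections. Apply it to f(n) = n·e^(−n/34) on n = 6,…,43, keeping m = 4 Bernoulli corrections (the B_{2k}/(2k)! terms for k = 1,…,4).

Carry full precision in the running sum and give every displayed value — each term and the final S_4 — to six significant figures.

The integral term ∫_6^43 x·e^(−x/34) dx = 400.864.
½[f(6) + f(43)] = ½[5.02934 + 12.1399] = 8.58460.
Running total after boundary: 409.449.
k=1: B_{2}/(2)! × [f^{(1)}(43) − f^{(1)}(6)] = 1/12 × (-0.0747324 − 0.690302) = -0.0637528.
After k=1: 409.385.
k=2: B_{4}/(4)! × [f^{(3)}(43) − f^{(3)}(6)] = −1/720 × (0.000423800 − 0.00204736) = 2.25495e-06.
After k=2: 409.385.
k=3: B_{6}/(6)! × [f^{(5)}(43) − f^{(5)}(6)] = 1/30240 × (7.89141e-07 − 3.02558e-06) = -7.39564e-11.
After k=3: 409.385.
k=4: B_{8}/(8)! × [f^{(7)}(43) − f^{(7)}(6)] = −1/1209600 × (1.04816e-09 − 3.70250e-09) = 2.19440e-15.

S_4 ≈ 409.385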